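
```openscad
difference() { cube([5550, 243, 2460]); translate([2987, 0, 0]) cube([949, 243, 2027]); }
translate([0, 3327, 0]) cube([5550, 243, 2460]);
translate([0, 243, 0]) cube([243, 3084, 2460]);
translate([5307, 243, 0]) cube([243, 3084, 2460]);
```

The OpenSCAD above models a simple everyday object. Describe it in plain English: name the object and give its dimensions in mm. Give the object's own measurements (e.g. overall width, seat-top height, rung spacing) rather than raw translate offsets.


A single room: four walls, each 2460 mm tall and 243 mm thick, enclosing an outside footprint 5550×3570 mm (x × y), no floor or roof. The front and back walls (−y and +y sides) run the full x-width; the side walls fit between their inner faces. A door opening 949 mm wide and 2027 mm tall is cut through the front wall from the floor up, its −x edge 2987 mm from the wall's −x end.


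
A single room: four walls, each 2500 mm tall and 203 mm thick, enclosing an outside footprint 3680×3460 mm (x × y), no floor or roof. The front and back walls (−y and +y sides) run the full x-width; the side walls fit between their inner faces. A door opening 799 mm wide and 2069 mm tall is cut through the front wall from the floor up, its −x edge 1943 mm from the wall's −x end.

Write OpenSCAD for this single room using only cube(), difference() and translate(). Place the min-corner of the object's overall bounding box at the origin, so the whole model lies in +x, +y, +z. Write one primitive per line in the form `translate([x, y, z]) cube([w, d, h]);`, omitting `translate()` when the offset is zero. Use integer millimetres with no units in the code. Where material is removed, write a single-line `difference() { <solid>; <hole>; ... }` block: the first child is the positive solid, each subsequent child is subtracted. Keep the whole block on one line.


difference() { cube([3680, 203, 2500]); translate([1943, 0, 0]) cube([799, 203, 2069]); }
translate([0, 3257, 0]) cube([3680, 203, 2500]);
translate([0, 203, 0]) cube([203, 3054, 2500]);
translate([3477, 203, 0]) cube([203, 3054, 2500]);


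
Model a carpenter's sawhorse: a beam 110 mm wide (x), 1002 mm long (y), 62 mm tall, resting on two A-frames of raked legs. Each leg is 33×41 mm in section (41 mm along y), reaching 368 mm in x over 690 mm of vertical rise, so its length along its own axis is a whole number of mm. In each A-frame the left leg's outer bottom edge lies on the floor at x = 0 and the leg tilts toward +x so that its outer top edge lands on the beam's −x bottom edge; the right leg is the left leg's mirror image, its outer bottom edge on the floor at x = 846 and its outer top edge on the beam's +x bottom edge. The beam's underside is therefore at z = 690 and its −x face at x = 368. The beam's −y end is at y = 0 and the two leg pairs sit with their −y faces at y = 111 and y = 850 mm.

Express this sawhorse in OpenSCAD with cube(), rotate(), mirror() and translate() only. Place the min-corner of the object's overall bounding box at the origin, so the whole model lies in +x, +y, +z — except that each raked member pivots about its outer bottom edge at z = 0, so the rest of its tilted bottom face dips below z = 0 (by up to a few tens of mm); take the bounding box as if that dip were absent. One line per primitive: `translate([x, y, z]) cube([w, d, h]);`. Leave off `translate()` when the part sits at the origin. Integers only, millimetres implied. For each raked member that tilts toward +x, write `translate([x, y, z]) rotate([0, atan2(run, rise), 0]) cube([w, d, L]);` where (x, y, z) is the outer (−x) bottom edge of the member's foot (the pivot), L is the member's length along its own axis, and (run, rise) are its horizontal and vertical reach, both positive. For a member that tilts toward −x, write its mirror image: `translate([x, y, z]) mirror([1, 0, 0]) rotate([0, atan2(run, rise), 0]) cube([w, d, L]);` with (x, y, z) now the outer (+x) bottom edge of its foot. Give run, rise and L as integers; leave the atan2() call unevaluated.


translate([368, 0, 690]) cube([110, 1002, 62]);
translate([0, 111, 0]) rotate([0, atan2(368, 690), 0]) cube([33, 41, 782]);
translate([846, 111, 0]) mirror([1, 0, 0]) rotate([0, atan2(368, 690), 0]) cube([33, 41, 782]);
translate([0, 850, 0]) rotate([0, atan2(368, 690), 0]) cube([33, 41, 782]);
translate([846, 850, 0]) mirror([1, 0, 0]) rotate([0, atan2(368, 690), 0]) cube([33, 41, 782]);


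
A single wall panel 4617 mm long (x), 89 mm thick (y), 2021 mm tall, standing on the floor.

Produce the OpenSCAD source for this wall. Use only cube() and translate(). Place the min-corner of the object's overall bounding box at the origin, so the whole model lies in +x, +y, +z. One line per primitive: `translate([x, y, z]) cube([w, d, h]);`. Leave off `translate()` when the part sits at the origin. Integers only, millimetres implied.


cube([4617, 89, 2021]);


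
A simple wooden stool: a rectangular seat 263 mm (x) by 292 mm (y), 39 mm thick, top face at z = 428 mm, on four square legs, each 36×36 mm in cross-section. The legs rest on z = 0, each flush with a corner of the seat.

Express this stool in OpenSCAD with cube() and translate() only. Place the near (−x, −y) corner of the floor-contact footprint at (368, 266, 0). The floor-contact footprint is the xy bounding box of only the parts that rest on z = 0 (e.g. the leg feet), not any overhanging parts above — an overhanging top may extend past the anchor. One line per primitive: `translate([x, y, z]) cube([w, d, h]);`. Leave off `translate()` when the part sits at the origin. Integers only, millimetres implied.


translate([368, 266, 389]) cube([263, 292, 39]);
translate([368, 266, 0]) cube([36, 36, 389]);
translate([595, 266, 0]) cube([36, 36, 389]);
translate([368, 522, 0]) cube([36, 36, 389]);
translate([595, 522, 0]) cube([36, 36, 389]);


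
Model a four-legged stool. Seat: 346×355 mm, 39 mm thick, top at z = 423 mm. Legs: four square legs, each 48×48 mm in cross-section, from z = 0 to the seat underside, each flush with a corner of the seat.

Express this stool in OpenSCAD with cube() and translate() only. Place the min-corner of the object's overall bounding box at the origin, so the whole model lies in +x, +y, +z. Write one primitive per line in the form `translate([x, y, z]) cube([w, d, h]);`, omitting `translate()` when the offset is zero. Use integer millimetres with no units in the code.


translate([0, 0, 384]) cube([346, 355, 39]);
cube([48, 48, 384]);
translate([298, 0, 0]) cube([48, 48, 384]);
translate([0, 307, 0]) cube([48, 48, 384]);
translate([298, 307, 0]) cube([48, 48, 384]);


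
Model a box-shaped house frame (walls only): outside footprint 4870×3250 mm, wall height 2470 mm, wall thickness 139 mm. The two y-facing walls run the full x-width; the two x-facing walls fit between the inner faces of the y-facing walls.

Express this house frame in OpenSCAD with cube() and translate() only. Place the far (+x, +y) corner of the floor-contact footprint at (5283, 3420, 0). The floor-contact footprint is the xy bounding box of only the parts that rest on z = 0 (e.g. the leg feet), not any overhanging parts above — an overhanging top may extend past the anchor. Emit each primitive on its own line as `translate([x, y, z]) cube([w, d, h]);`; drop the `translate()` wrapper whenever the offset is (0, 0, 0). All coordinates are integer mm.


translate([413, 170, 0]) cube([4870, 139, 2470]);
translate([413, 3281, 0]) cube([4870, 139, 2470]);
translate([413, 309, 0]) cube([139, 2972, 2470]);
translate([5144, 309, 0]) cube([139, 2972, 2470]);


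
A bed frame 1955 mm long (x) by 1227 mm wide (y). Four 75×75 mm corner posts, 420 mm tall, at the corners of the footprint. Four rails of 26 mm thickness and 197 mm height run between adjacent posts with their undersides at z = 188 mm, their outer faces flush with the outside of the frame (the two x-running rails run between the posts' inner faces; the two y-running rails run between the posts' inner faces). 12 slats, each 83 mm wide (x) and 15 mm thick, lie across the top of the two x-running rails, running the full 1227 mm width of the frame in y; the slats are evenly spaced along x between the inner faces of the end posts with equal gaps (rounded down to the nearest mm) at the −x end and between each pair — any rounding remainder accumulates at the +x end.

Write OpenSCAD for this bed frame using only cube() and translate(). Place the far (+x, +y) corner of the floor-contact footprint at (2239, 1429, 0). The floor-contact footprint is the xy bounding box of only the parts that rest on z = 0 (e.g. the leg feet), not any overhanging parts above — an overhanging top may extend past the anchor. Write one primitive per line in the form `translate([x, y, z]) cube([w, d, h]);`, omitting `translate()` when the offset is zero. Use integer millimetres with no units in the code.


translate([284, 202, 0]) cube([75, 75, 420]);
translate([284, 1354, 0]) cube([75, 75, 420]);
translate([2164, 202, 0]) cube([75, 75, 420]);
translate([2164, 1354, 0]) cube([75, 75, 420]);
translate([359, 202, 188]) cube([1805, 26, 197]);
translate([359, 1403, 188]) cube([1805, 26, 197]);
translate([284, 277, 188]) cube([26, 1077, 197]);
translate([2213, 277, 188]) cube([26, 1077, 197]);
translate([421, 202, 385]) cube([83, 1227, 15]);
translate([566, 202, 385]) cube([83, 1227, 15]);
translate([711, 202, 385]) cube([83, 1227, 15]);
translate([856, 202, 385]) cube([83, 1227, 15]);
translate([1001, 202, 385]) cube([83, 1227, 15]);
translate([1146, 202, 385]) cube([83, 1227, 15]);
translate([1291, 202, 385]) cube([83, 1227, 15]);
translate([1436, 202, 385]) cube([83, 1227, 15]);
translate([1581, 202, 385]) cube([83, 1227, 15]);
translate([1726, 202, 385]) cube([83, 1227, 15]);
translate([1871, 202, 385]) cube([83, 1227, 15]);
translate([2016, 202, 385]) cube([83, 1227, 15]);


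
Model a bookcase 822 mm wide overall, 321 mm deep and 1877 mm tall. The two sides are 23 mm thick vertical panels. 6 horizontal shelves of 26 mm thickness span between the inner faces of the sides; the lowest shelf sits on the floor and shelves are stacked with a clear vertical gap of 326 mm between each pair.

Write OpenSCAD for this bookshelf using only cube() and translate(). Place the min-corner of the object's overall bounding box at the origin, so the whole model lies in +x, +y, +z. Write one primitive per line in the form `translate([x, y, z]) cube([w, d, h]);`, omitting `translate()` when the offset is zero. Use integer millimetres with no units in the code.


cube([23, 321, 1877]);
translate([799, 0, 0]) cube([23, 321, 1877]);
translate([23, 0, 0]) cube([776, 321, 26]);
translate([23, 0, 352]) cube([776, 321, 26]);
translate([23, 0, 704]) cube([776, 321, 26]);
translate([23, 0, 1056]) cube([776, 321, 26]);
translate([23, 0, 1408]) cube([776, 321, 26]);
translate([23, 0, 1760]) cube([776, 321, 26]);


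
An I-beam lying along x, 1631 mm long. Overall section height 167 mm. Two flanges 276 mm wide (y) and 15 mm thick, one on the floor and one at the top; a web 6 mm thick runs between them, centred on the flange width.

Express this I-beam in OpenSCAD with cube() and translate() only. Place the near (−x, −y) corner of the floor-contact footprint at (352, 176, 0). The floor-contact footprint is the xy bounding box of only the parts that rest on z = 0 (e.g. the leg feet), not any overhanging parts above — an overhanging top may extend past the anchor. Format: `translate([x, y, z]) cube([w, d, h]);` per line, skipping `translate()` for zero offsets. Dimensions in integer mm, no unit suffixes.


translate([352, 176, 0]) cube([1631, 276, 15]);
translate([352, 311, 15]) cube([1631, 6, 137]);
translate([352, 176, 152]) cube([1631, 276, 15]);


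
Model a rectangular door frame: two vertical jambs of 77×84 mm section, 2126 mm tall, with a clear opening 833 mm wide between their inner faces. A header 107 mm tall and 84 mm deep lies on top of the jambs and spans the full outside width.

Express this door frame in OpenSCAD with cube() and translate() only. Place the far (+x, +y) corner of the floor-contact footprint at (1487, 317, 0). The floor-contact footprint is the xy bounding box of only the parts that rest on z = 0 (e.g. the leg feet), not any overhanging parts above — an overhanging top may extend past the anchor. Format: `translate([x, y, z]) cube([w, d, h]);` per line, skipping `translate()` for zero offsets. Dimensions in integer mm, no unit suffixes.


translate([500, 233, 0]) cube([77, 84, 2126]);
translate([1410, 233, 0]) cube([77, 84, 2126]);
translate([500, 233, 2126]) cube([987, 84, 107]);


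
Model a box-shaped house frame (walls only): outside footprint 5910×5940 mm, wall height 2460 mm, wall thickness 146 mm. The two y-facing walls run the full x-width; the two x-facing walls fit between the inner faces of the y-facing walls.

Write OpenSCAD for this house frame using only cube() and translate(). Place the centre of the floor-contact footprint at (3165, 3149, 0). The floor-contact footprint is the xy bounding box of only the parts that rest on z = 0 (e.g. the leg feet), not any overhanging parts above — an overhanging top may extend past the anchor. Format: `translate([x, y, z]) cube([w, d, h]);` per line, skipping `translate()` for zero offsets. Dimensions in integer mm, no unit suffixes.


translate([210, 179, 0]) cube([5910, 146, 2460]);
translate([210, 5973, 0]) cube([5910, 146, 2460]);
translate([210, 325, 0]) cube([146, 5648, 2460]);
translate([5974, 325, 0]) cube([146, 5648, 2460]);


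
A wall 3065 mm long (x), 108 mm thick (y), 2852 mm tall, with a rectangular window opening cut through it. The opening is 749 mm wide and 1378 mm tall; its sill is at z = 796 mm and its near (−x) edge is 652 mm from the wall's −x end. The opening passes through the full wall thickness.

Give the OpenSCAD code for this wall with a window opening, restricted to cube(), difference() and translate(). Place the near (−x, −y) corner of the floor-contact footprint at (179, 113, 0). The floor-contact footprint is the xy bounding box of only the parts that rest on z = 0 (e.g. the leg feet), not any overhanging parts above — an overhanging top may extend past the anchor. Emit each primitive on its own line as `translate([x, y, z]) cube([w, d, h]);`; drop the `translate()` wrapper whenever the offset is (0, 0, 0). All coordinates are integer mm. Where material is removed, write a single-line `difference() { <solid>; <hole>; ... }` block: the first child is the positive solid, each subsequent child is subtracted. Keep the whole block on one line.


difference() { translate([179, 113, 0]) cube([3065, 108, 2852]); translate([831, 113, 796]) cube([749, 108, 1378]); }


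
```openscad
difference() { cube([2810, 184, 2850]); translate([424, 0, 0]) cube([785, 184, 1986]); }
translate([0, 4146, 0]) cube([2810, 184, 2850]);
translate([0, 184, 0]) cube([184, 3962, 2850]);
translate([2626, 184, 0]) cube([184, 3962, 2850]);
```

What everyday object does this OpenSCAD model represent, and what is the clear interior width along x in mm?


A single room. The interior width is 2442 mm.

Four walls enclosing a rectangle with a door in the front wall — a room. Outside width 2810 minus two 184 mm walls gives 2442 mm.


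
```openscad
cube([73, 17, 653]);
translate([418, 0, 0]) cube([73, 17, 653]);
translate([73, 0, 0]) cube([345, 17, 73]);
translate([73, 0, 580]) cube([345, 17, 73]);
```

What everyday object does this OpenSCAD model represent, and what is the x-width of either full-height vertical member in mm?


A picture frame. The border width is 73 mm.

Four thin pieces enclosing a rectangular opening — a picture frame. The two full-height stiles are 653 mm tall; the top rail sits at z = 580 and is 73 mm tall, so the border above the opening is 653 − 580 = 73 mm, matching the stile x-width.


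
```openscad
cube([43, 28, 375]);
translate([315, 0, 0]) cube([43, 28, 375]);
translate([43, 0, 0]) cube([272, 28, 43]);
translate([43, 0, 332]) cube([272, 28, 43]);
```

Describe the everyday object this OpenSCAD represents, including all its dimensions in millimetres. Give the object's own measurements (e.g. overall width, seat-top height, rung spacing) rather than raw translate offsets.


A rectangular picture frame lying in the x–z plane (depth along y). The opening is 272 mm wide (x) by 289 mm tall (z), surrounded by a border 43 mm wide on all four sides. The frame is 28 mm deep and is made of two full-height vertical stiles with two horizontal rails fitted between them.


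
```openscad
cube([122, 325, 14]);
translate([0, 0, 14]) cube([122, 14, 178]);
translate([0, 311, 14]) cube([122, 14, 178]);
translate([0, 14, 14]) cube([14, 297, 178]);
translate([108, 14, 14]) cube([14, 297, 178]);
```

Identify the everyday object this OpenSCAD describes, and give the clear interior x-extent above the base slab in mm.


An open box. The internal width is 94 mm.

A 122×325 base slab with four walls standing on it — an open box. The base is 122 mm wide and the walls are 14 mm thick, so the internal width is 122 − 2 × 14 = 94 mm.


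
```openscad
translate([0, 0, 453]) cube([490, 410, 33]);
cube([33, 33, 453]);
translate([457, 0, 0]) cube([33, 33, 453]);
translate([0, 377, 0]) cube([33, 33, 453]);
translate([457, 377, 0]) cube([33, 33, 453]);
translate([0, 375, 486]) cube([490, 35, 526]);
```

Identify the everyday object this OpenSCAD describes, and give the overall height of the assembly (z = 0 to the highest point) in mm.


A chair. The overall height is 1012 mm.

A slab on four corner posts with a tall panel at the back — a chair. The seat slab sits at z = 453 with thickness 33, and the 526 mm backrest starts at the seat top, so the overall height is 453 + 33 + 526 = 1012 mm.


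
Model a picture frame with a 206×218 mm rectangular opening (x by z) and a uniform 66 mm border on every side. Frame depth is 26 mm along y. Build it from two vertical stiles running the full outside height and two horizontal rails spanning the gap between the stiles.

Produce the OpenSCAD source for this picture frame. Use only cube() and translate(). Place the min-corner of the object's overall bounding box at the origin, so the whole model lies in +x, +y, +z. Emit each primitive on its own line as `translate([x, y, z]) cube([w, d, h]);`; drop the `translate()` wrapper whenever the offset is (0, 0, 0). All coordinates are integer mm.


cube([66, 26, 350]);
translate([272, 0, 0]) cube([66, 26, 350]);
translate([66, 0, 0]) cube([206, 26, 66]);
translate([66, 0, 284]) cube([206, 26, 66]);


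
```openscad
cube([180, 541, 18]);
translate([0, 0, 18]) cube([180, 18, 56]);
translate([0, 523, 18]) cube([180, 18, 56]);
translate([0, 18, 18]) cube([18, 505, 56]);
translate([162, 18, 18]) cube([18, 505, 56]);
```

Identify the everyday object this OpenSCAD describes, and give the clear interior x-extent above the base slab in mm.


An open box. The internal width is 144 mm.

A 180×541 base slab with four walls standing on it — an open box. The base is 180 mm wide and the walls are 18 mm thick, so the internal width is 180 − 2 × 18 = 144 mm.


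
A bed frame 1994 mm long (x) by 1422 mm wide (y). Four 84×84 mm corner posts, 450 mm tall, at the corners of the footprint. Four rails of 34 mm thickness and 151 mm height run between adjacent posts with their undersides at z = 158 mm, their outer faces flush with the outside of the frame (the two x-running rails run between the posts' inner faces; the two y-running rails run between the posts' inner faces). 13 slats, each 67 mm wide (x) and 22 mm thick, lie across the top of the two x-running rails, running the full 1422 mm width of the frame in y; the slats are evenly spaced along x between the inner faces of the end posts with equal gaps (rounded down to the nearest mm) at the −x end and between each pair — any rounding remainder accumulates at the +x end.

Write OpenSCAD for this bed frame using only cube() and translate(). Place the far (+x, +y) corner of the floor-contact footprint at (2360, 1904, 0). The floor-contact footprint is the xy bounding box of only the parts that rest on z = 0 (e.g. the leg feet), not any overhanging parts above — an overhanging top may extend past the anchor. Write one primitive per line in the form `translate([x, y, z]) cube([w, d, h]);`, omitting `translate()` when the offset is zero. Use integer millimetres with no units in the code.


translate([366, 482, 0]) cube([84, 84, 450]);
translate([366, 1820, 0]) cube([84, 84, 450]);
translate([2276, 482, 0]) cube([84, 84, 450]);
translate([2276, 1820, 0]) cube([84, 84, 450]);
translate([450, 482, 158]) cube([1826, 34, 151]);
translate([450, 1870, 158]) cube([1826, 34, 151]);
translate([366, 566, 158]) cube([34, 1254, 151]);
translate([2326, 566, 158]) cube([34, 1254, 151]);
translate([518, 482, 309]) cube([67, 1422, 22]);
translate([653, 482, 309]) cube([67, 1422, 22]);
translate([788, 482, 309]) cube([67, 1422, 22]);
translate([923, 482, 309]) cube([67, 1422, 22]);
translate([1058, 482, 309]) cube([67, 1422, 22]);
translate([1193, 482, 309]) cube([67, 1422, 22]);
translate([1328, 482, 309]) cube([67, 1422, 22]);
translate([1463, 482, 309]) cube([67, 1422, 22]);
translate([1598, 482, 309]) cube([67, 1422, 22]);
translate([1733, 482, 309]) cube([67, 1422, 22]);
translate([1868, 482, 309]) cube([67, 1422, 22]);
translate([2003, 482, 309]) cube([67, 1422, 22]);
translate([2138, 482, 309]) cube([67, 1422, 22]);


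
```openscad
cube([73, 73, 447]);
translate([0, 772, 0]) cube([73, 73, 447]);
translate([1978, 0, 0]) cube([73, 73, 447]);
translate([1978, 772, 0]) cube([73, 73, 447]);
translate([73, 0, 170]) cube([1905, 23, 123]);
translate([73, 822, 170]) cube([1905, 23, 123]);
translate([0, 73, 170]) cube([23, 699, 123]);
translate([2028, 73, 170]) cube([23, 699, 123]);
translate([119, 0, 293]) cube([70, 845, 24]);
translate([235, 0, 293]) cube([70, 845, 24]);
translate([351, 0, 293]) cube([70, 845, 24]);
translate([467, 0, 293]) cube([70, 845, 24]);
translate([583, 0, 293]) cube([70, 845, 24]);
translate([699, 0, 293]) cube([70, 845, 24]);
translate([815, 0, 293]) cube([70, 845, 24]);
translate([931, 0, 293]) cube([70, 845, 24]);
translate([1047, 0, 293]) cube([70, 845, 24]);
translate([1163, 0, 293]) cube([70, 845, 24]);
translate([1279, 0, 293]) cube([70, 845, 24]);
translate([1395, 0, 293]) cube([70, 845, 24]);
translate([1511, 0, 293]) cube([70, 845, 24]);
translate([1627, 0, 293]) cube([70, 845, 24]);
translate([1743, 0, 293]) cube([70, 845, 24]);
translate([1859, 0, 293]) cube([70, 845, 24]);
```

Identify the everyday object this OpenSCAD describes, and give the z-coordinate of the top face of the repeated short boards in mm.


A bed frame. The slat-top height is 317 mm.

Four posts, four rails, and a row of slats — a bed frame. Slats sit on the rails at z = 170 + 123 = 293; with slat thickness 24, the top is 317 mm.


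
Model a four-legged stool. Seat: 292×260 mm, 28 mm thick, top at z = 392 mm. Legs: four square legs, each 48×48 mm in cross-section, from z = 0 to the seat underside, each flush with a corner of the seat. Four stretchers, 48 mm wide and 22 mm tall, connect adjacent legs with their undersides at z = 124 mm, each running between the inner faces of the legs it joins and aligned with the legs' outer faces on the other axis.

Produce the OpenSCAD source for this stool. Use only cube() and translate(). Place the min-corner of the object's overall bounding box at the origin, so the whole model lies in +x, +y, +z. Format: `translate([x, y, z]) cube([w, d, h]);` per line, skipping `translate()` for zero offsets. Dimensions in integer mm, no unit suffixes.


// leg_h = 392 - 28 = 364
// stretcher span = 292 - 2*48 = 196
translate([0, 0, 364]) cube([292, 260, 28]);
cube([48, 48, 364]);
translate([244, 0, 0]) cube([48, 48, 364]);
translate([0, 212, 0]) cube([48, 48, 364]);
translate([244, 212, 0]) cube([48, 48, 364]);
translate([48, 0, 124]) cube([196, 48, 22]);
translate([48, 212, 124]) cube([196, 48, 22]);
translate([0, 48, 124]) cube([48, 164, 22]);
translate([244, 48, 124]) cube([48, 164, 22]);


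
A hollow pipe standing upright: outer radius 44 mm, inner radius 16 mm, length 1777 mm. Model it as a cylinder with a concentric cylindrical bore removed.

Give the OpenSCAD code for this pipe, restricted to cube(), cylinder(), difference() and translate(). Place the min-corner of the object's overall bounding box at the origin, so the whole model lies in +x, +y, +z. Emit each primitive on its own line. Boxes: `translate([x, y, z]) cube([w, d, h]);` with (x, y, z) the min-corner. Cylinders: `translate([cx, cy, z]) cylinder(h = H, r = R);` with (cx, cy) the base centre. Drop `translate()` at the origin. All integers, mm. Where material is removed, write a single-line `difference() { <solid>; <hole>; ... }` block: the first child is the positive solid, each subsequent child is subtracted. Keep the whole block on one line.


difference() { translate([44, 44, 0]) cylinder(h = 1777, r = 44); translate([44, 44, 0]) cylinder(h = 1777, r = 16); }


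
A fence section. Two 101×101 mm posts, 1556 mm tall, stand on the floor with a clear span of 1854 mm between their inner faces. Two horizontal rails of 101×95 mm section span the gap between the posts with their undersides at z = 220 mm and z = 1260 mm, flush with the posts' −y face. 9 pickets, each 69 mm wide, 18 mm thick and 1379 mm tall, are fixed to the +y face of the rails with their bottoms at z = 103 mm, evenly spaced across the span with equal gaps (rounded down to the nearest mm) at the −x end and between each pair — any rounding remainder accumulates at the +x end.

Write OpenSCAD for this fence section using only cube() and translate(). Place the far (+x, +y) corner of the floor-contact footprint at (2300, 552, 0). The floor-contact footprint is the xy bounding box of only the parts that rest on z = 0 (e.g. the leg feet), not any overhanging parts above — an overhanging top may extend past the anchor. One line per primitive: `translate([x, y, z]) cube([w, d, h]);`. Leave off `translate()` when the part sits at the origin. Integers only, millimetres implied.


translate([244, 451, 0]) cube([101, 101, 1556]);
translate([2199, 451, 0]) cube([101, 101, 1556]);
translate([345, 451, 220]) cube([1854, 101, 95]);
translate([345, 451, 1260]) cube([1854, 101, 95]);
translate([468, 552, 103]) cube([69, 18, 1379]);
translate([660, 552, 103]) cube([69, 18, 1379]);
translate([852, 552, 103]) cube([69, 18, 1379]);
translate([1044, 552, 103]) cube([69, 18, 1379]);
translate([1236, 552, 103]) cube([69, 18, 1379]);
translate([1428, 552, 103]) cube([69, 18, 1379]);
translate([1620, 552, 103]) cube([69, 18, 1379]);
translate([1812, 552, 103]) cube([69, 18, 1379]);
translate([2004, 552, 103]) cube([69, 18, 1379]);


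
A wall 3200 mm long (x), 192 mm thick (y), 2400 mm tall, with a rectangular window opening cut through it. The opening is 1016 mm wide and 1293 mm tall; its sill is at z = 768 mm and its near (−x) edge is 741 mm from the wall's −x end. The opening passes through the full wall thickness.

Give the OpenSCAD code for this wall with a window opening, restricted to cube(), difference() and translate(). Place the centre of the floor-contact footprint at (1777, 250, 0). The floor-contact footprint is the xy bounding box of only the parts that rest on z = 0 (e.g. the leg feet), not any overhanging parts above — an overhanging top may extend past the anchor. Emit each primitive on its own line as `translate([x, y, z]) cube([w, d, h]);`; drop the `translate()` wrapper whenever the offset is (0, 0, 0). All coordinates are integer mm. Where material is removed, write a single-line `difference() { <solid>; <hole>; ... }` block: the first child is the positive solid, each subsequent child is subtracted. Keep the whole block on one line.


difference() { translate([177, 154, 0]) cube([3200, 192, 2400]); translate([918, 154, 768]) cube([1016, 192, 1293]); }


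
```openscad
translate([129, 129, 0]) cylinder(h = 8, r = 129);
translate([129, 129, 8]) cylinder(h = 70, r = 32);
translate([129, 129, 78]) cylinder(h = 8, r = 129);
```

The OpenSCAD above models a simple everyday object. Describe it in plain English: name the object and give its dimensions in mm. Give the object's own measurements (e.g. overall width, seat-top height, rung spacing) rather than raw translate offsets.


A spool: two coaxial disc flanges of radius 129 mm and thickness 8 mm, joined by a core cylinder of radius 32 mm and height 70 mm. The lower flange rests on z = 0 and the three cylinders share a vertical axis.


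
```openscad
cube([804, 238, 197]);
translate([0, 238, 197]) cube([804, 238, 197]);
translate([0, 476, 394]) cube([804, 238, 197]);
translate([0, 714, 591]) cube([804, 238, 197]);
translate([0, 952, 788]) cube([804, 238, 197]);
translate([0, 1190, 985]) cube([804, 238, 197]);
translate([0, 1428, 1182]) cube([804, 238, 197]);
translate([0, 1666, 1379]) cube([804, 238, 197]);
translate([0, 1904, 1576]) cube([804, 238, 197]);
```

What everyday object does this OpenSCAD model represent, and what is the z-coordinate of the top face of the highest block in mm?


A staircase. The total rise is 1773 mm.

9 identical blocks, each offset up and back from the previous — a staircase. Each step is 197 mm tall and there are 9 of them, so the total rise is 9 × 197 = 1773 mm.


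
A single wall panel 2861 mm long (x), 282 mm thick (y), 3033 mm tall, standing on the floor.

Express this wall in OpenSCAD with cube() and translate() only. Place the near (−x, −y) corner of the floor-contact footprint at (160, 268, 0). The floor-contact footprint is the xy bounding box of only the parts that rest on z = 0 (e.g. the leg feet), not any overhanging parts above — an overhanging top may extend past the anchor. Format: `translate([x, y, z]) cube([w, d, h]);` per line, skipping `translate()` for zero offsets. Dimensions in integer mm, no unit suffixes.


translate([160, 268, 0]) cube([2861, 282, 3033]);


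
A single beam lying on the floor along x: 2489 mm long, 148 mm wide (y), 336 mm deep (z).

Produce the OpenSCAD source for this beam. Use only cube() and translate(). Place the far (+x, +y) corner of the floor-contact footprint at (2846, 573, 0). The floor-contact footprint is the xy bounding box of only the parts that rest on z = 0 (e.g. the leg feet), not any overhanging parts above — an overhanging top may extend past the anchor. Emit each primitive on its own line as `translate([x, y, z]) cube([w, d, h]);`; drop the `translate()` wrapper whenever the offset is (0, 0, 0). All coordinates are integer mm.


translate([357, 425, 0]) cube([2489, 148, 336]);


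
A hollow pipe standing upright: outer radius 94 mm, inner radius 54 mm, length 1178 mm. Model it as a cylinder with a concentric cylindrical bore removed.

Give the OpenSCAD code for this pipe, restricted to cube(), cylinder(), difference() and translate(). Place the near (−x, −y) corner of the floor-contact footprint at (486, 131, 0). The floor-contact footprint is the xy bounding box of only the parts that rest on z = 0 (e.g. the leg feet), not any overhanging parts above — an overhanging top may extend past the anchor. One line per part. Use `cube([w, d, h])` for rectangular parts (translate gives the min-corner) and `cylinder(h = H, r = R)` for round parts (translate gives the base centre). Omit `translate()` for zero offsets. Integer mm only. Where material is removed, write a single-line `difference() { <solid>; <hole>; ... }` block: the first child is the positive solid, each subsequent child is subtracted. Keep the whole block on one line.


difference() { translate([580, 225, 0]) cylinder(h = 1178, r = 94); translate([580, 225, 0]) cylinder(h = 1178, r = 54); }


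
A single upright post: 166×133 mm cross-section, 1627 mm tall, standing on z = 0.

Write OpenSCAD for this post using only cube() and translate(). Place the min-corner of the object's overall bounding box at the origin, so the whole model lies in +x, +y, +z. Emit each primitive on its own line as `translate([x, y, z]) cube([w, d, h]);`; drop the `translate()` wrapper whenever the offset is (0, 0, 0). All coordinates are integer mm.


cube([166, 133, 1627]);


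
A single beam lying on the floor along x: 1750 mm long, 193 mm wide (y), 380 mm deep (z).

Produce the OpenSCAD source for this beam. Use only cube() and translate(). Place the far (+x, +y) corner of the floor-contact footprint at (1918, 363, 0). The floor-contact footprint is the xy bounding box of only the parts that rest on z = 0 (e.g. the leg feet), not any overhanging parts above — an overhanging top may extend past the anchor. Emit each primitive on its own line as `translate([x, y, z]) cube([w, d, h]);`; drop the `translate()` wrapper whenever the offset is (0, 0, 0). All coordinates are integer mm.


translate([168, 170, 0]) cube([1750, 193, 380]);


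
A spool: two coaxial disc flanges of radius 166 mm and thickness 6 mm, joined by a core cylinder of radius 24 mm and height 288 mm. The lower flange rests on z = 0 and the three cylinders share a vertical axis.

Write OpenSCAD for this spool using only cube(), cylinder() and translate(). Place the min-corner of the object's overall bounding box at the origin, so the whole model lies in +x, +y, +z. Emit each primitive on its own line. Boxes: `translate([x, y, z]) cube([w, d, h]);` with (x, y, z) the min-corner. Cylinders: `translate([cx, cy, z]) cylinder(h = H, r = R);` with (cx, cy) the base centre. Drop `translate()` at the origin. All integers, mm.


translate([166, 166, 0]) cylinder(h = 6, r = 166);
translate([166, 166, 6]) cylinder(h = 288, r = 24);
translate([166, 166, 294]) cylinder(h = 6, r = 166);


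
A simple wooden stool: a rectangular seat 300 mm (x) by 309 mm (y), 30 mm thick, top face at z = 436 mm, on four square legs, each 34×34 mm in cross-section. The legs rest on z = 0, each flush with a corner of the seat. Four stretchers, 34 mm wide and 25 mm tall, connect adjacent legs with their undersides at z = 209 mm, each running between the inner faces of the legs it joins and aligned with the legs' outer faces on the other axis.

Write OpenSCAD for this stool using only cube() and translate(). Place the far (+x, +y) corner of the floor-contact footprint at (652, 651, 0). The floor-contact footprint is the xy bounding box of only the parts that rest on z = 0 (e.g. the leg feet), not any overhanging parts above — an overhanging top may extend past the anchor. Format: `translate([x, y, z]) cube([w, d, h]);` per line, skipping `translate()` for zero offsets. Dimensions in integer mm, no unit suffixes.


translate([352, 342, 406]) cube([300, 309, 30]);
translate([352, 342, 0]) cube([34, 34, 406]);
translate([618, 342, 0]) cube([34, 34, 406]);
translate([352, 617, 0]) cube([34, 34, 406]);
translate([618, 617, 0]) cube([34, 34, 406]);
translate([386, 342, 209]) cube([232, 34, 25]);
translate([386, 617, 209]) cube([232, 34, 25]);
translate([352, 376, 209]) cube([34, 241, 25]);
translate([618, 376, 209]) cube([34, 241, 25]);


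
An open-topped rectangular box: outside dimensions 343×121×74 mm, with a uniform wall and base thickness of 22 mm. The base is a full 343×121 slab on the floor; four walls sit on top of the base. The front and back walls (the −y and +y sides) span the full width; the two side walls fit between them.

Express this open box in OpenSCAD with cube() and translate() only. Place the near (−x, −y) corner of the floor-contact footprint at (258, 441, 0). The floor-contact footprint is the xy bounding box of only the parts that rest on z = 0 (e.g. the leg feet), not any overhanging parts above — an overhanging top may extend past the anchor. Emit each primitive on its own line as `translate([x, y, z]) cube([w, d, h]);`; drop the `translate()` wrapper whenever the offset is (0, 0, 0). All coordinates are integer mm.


translate([258, 441, 0]) cube([343, 121, 22]);
translate([258, 441, 22]) cube([343, 22, 52]);
translate([258, 540, 22]) cube([343, 22, 52]);
translate([258, 463, 22]) cube([22, 77, 52]);
translate([579, 463, 22]) cube([22, 77, 52]);


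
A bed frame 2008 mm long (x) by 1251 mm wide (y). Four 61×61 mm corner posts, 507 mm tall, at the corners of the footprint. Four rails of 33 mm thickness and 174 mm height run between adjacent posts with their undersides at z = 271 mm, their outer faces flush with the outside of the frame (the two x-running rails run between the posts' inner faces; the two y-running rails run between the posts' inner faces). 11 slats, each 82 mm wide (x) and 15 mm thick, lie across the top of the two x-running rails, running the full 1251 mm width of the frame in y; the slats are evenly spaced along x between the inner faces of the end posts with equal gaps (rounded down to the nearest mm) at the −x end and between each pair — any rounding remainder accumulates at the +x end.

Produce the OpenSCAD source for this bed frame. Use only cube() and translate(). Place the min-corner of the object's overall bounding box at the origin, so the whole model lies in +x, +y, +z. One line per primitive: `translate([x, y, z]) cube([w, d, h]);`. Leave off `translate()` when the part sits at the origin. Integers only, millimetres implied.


cube([61, 61, 507]);
translate([0, 1190, 0]) cube([61, 61, 507]);
translate([1947, 0, 0]) cube([61, 61, 507]);
translate([1947, 1190, 0]) cube([61, 61, 507]);
translate([61, 0, 271]) cube([1886, 33, 174]);
translate([61, 1218, 271]) cube([1886, 33, 174]);
translate([0, 61, 271]) cube([33, 1129, 174]);
translate([1975, 61, 271]) cube([33, 1129, 174]);
translate([143, 0, 445]) cube([82, 1251, 15]);
translate([307, 0, 445]) cube([82, 1251, 15]);
translate([471, 0, 445]) cube([82, 1251, 15]);
translate([635, 0, 445]) cube([82, 1251, 15]);
translate([799, 0, 445]) cube([82, 1251, 15]);
translate([963, 0, 445]) cube([82, 1251, 15]);
translate([1127, 0, 445]) cube([82, 1251, 15]);
translate([1291, 0, 445]) cube([82, 1251, 15]);
translate([1455, 0, 445]) cube([82, 1251, 15]);
translate([1619, 0, 445]) cube([82, 1251, 15]);
translate([1783, 0, 445]) cube([82, 1251, 15]);


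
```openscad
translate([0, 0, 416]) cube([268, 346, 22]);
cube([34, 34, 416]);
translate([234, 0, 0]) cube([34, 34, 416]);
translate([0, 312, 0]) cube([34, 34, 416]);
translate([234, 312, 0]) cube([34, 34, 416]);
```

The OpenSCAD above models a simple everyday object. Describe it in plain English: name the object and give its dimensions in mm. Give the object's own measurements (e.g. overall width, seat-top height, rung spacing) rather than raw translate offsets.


A simple wooden stool: a rectangular seat 268 mm (x) by 346 mm (y), 22 mm thick, top face at z = 438 mm, on four square legs, each 34×34 mm in cross-section. The legs rest on z = 0, each flush with a corner of the seat.


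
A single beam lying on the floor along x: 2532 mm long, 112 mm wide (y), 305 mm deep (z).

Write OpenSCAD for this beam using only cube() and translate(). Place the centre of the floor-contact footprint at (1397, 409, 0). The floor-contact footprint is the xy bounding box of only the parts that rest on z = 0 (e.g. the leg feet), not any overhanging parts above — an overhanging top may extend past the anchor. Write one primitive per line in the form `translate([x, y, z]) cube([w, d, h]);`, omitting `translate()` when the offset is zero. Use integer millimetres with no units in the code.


translate([131, 353, 0]) cube([2532, 112, 305]);


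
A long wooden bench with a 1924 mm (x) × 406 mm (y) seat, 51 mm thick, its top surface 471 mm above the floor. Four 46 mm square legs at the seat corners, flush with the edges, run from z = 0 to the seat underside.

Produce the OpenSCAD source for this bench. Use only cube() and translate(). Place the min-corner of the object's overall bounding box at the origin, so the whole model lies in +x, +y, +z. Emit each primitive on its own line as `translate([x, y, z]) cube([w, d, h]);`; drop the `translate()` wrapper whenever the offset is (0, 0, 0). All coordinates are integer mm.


translate([0, 0, 420]) cube([1924, 406, 51]);
cube([46, 46, 420]);
translate([0, 360, 0]) cube([46, 46, 420]);
translate([1878, 0, 0]) cube([46, 46, 420]);
translate([1878, 360, 0]) cube([46, 46, 420]);
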